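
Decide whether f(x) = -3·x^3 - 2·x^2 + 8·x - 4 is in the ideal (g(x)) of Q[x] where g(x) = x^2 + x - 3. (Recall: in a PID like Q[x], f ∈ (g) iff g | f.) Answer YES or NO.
In Q[x] the ideal (g) consists of all multiples of g, so f ∈ (g) iff g | f, i.e. iff the remainder of f on division by g is 0. Divide f by g (g is monic, so eliminate the leading term of the running remainder at each step):
  leading term -3·x^3: subtract (-3·x)·g(x) = -3·x^3 - 3·x^2 + 9·x, leaving x^2 - x - 4
  leading term x^2: subtract (1)·g(x) = x^2 + x - 3, leaving -2·x - 1
The remainder r(x) = -2·x - 1 ≠ 0 (and deg r < deg g), so g ∤ f, i.e. f ∉ (g).

Final answer: NO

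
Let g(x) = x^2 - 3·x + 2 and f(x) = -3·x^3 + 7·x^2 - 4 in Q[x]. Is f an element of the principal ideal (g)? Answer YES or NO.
YES

In Q[x] the ideal (g) consists of all multiples of g, so f ∈ (g) iff g | f, i.e. iff the remainder of f on division by g is 0. Divide f by g (g is monic, so eliminate the leading term of the running remainder at each step):
  leading term -3·x^3: subtract (-3·x)·g(x) = -3·x^3 + 9·x^2 - 6·x, leaving -2·x^2 + 6·x - 4
  leading term -2·x^2: subtract (-2)·g(x) = -2·x^2 + 6·x - 4, leaving 0
The remainder is 0, so f(x) = g(x) · h(x) with h(x) = -3·x - 2. Hence g | f, i.e. f ∈ (g).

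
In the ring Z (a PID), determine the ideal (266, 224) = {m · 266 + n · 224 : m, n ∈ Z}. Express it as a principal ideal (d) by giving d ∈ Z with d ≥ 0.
(266, 224) = (14); d = 14

In the PID Z, (a, b) is generated by gcd(a, b). Compute gcd(266, 224) with the extended Euclidean algorithm, tracking rows (r, s, t) with s·266 + t·224 = r:
  row A: (266, 1, 0)   [1·266 + 0·224 = 266]
  row B: (224, 0, 1)   [0·266 + 1·224 = 224]
  266 = 1·224 + 42   → row C = row A − 1·row B = (42, 1, −1)   [check: 1·266 − 1·224 = 42]
  224 = 5·42 + 14   → row D = row B − 5·row C = (14, −5, 6)   [check: −5·266 + 6·224 = 14]
  42 = 3·14 + 0   → remainder 0, stop. gcd = 14 (last nonzero row D).
So gcd(266, 224) = 14, with Bézout identity −5·266 + 6·224 = 14. Containment (⊇): the Bézout identity exhibits 14 as an element of (266, 224), giving (14) ⊆ (266, 224). Containment (⊆): since 14 | 266 and 14 | 224 (266 = 14·19, 224 = 14·16), every Z-linear combination of 266 and 224 is divisible by 14, so (266, 224) ⊆ (14). Therefore (266, 224) = (14), d = 14.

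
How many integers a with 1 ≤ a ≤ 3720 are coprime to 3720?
960

The number of a ∈ {1, ..., 3720} with gcd(a, 3720) = 1 is by definition Euler's totient φ(3720). φ is multiplicative, with φ(p^e) = p^e − p^(e−1). Factorise 3720 = 2^3 · 3 · 5 · 31. Then
  φ(3720) = (2^3 − 2^2) · (3 − 1) · (5 − 1) · (31 − 1) = 4 · 2 · 4 · 30 = 960.
So there are 960 such integers.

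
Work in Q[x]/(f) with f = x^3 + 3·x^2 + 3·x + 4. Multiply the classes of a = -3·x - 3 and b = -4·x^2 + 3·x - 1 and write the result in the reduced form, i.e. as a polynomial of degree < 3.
First multiply in Q[x] without reducing: a · b = 12·x^3 + 3·x^2 - 6·x + 3. Now divide by f(x) = x^3 + 3·x^2 + 3·x + 4, eliminating the leading term at each step:
  leading term 12·x^3: subtract (12)·f(x) = 12·x^3 + 36·x^2 + 36·x + 48, leaving -33·x^2 - 42·x - 45
The degree is now < 3, so this is the remainder. Hence a · b ≡ -33·x^2 - 42·x - 45 in Q[x]/(f).

Final answer: a · b ≡ -33·x^2 - 42·x - 45 (mod f(x))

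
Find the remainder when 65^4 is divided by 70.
Use repeated squaring. Binary(4) = 100. Walk through the bits of the exponent 4 left-to-right: at each bit after the leading one, square the running value, then multiply by 65 if the bit is 1 (always reducing mod 70):
  bit 1 = 1 (leading): start with 65.
  bit 2 = 0: square 65^2 = 4225 ≡ 25 (mod 70).
  bit 3 = 0: square 25^2 = 625 ≡ 65 (mod 70).
Final value: 65^4 ≡ 65 (mod 70).

Final answer: 65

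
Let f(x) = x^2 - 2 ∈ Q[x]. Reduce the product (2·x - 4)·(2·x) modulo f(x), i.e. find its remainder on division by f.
a · b ≡ 8 - 8·x (mod f(x))

First multiply in Q[x] without reducing: a · b = 4·x^2 - 8·x. Now divide by f(x) = x^2 - 2, eliminating the leading term at each step:
  leading term 4·x^2: subtract (4)·f(x) = 4·x^2 - 8, leaving 8 - 8·x
The degree is now < 2, so this is the remainder. Hence a · b ≡ 8 - 8·x in Q[x]/(f).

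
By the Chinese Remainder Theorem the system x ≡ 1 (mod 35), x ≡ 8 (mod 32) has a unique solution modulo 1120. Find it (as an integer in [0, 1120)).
x ≡ 456 (mod 1120); the representative in [0, 1120) is 456

The moduli 35, 32 are pairwise coprime, so by the CRT there is a unique solution mod 35·32 = 1120.
Solve by successive substitution. Start with x ≡ 1 (mod 35).
  Combine with x ≡ 8 (mod 32): write x = 1 + 35·t and require 1 + 35·t ≡ 8 (mod 32), i.e. 35·t ≡ 8 − 1 ≡ 7 (mod 32). Since 35^(−1) ≡ 11 (mod 32) (35 ≡ 3 (mod 32)), t ≡ 11·7 ≡ 13 (mod 32). So x ≡ 1 + 35·13 = 456 (mod 1120).
Unique solution in [0, 1120): x = 456.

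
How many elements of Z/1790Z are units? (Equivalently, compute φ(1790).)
An element a ∈ Z/1790Z is a unit iff gcd(a, 1790) = 1, so the number of units is φ(1790). φ is multiplicative, with φ(p^e) = p^e − p^(e−1). Factorise 1790 = 2 · 5 · 179. Then
  φ(1790) = (2 − 1) · (5 − 1) · (179 − 1) = 1 · 4 · 178 = 712.

Final answer: Z/1790Z has φ(1790) = 712 units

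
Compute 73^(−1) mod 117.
Apply the extended Euclidean algorithm to (117, 73), tracking rows (r, s, t) with s·117 + t·73 = r. Each division r_prev = q·r_cur + r_new produces the new row as (previous row) − q·(current row):
  row A: (117, 1, 0)   [1·117 + 0·73 = 117]
  row B: (73, 0, 1)   [0·117 + 1·73 = 73]
  117 = 1·73 + 44   → row C = row A − 1·row B = (44, 1, −1)   [check: 1·117 − 1·73 = 44]
  73 = 1·44 + 29   → row D = row B − 1·row C = (29, −1, 2)   [check: −1·117 + 2·73 = 29]
  44 = 1·29 + 15   → row E = row C − 1·row D = (15, 2, −3)   [check: 2·117 − 3·73 = 15]
  29 = 1·15 + 14   → row F = row D − 1·row E = (14, −3, 5)   [check: −3·117 + 5·73 = 14]
  15 = 1·14 + 1   → row G = row E − 1·row F = (1, 5, −8)   [check: 5·117 − 8·73 = 1]
  14 = 14·1 + 0   → remainder 0, stop. gcd = 1 (last nonzero row G).
The gcd is 1, so 73 is invertible mod 117. The last nonzero row gives 5·117 − 8·73 = 1, so t = −8. So 73^(−1) ≡ −8 ≡ 109 (mod 117). Verify: 73 · 109 = 7957 ≡ 1 (mod 117). ✓

Final answer: 73^(−1) ≡ 109 (mod 117)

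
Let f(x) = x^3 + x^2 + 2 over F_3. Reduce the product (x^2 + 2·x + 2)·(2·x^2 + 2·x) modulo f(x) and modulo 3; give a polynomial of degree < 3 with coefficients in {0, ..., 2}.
Multiply as integer polynomials: a · b = 2·x^4 + 6·x^3 + 8·x^2 + 4·x. Reducing coefficients mod 3: a · b ≡ 2·x^4 + 2·x^2 + x. Now divide by f(x) = x^3 + x^2 + 2 in F_3[x], eliminating the leading term at each step:
  leading term 2·x^4: subtract (2·x)·f(x) = 2·x^4 + 2·x^3 + x, leaving x^3 + 2·x^2 (coefficients mod 3)
  leading term x^3: subtract (1)·f(x) = x^3 + x^2 + 2, leaving x^2 + 1 (coefficients mod 3)
The degree is now < 3, so this is the remainder. Hence a · b ≡ x^2 + 1 in F_3[x]/(f).

Final answer: a · b ≡ x^2 + 1 (mod f(x))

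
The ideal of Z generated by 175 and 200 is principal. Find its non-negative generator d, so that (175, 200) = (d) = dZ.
In the PID Z, (a, b) is generated by gcd(a, b). Compute gcd(200, 175) with the extended Euclidean algorithm, tracking rows (r, s, t) with s·200 + t·175 = r:
  row A: (200, 1, 0)   [1·200 + 0·175 = 200]
  row B: (175, 0, 1)   [0·200 + 1·175 = 175]
  200 = 1·175 + 25   → row C = row A − 1·row B = (25, 1, −1)   [check: 1·200 − 1·175 = 25]
  175 = 7·25 + 0   → remainder 0, stop. gcd = 25 (last nonzero row C).
So gcd(175, 200) = 25, with Bézout identity 1·200 − 1·175 = 25. Containment (⊇): the Bézout identity exhibits 25 as an element of (175, 200), giving (25) ⊆ (175, 200). Containment (⊆): since 25 | 175 and 25 | 200 (175 = 25·7, 200 = 25·8), every Z-linear combination of 175 and 200 is divisible by 25, so (175, 200) ⊆ (25). Therefore (175, 200) = (25), d = 25.

Final answer: (175, 200) = (25); d = 25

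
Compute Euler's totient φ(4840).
φ(4840) = 1760

φ is multiplicative, with φ(p^e) = p^e − p^(e−1). Factorise 4840 = 2^3 · 5 · 11^2. Then
  φ(4840) = (2^3 − 2^2) · (5 − 1) · (11^2 − 11^1) = 4 · 4 · 110 = 1760.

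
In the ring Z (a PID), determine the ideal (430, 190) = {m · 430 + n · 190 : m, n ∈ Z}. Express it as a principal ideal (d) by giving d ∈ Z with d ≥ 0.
In the PID Z, (a, b) is generated by gcd(a, b). Compute gcd(430, 190) with the extended Euclidean algorithm, tracking rows (r, s, t) with s·430 + t·190 = r:
  row A: (430, 1, 0)   [1·430 + 0·190 = 430]
  row B: (190, 0, 1)   [0·430 + 1·190 = 190]
  430 = 2·190 + 50   → row C = row A − 2·row B = (50, 1, −2)   [check: 1·430 − 2·190 = 50]
  190 = 3·50 + 40   → row D = row B − 3·row C = (40, −3, 7)   [check: −3·430 + 7·190 = 40]
  50 = 1·40 + 10   → row E = row C − 1·row D = (10, 4, −9)   [check: 4·430 − 9·190 = 10]
  40 = 4·10 + 0   → remainder 0, stop. gcd = 10 (last nonzero row E).
So gcd(430, 190) = 10, with Bézout identity 4·430 − 9·190 = 10. Containment (⊇): the Bézout identity exhibits 10 as an element of (430, 190), giving (10) ⊆ (430, 190). Containment (⊆): since 10 | 430 and 10 | 190 (430 = 10·43, 190 = 10·19), every Z-linear combination of 430 and 190 is divisible by 10, so (430, 190) ⊆ (10). Therefore (430, 190) = (10), d = 10.

Final answer: (430, 190) = (10); d = 10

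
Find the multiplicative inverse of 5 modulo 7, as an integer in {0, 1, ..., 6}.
5^(−1) ≡ 3 (mod 7)

Apply the extended Euclidean algorithm to (7, 5), tracking rows (r, s, t) with s·7 + t·5 = r. Each division r_prev = q·r_cur + r_new produces the new row as (previous row) − q·(current row):
  row A: (7, 1, 0)   [1·7 + 0·5 = 7]
  row B: (5, 0, 1)   [0·7 + 1·5 = 5]
  7 = 1·5 + 2   → row C = row A − 1·row B = (2, 1, −1)   [check: 1·7 − 1·5 = 2]
  5 = 2·2 + 1   → row D = row B − 2·row C = (1, −2, 3)   [check: −2·7 + 3·5 = 1]
  2 = 2·1 + 0   → remainder 0, stop. gcd = 1 (last nonzero row D).
The gcd is 1, so 5 is invertible mod 7. The last nonzero row gives −2·7 + 3·5 = 1, so t = 3. So 5^(−1) ≡ 3 (mod 7). Verify: 5 · 3 = 15 ≡ 1 (mod 7). ✓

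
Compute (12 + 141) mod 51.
0

Reduce the summands first: 141 ≡ 39 (mod 51), so 12 + 141 ≡ 12 + 39 (mod 51). 12 + 39 = 51; 51 = 1·51 + 0, so (12 + 141) mod 51 = 0.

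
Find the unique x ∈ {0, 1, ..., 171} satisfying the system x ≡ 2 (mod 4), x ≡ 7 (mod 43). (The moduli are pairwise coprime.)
The moduli 4, 43 are pairwise coprime, so by the CRT there is a unique solution mod 4·43 = 172.
Solve by successive substitution. Start with x ≡ 2 (mod 4).
  Combine with x ≡ 7 (mod 43): write x = 2 + 4·t and require 2 + 4·t ≡ 7 (mod 43), i.e. 4·t ≡ 7 − 2 ≡ 5 (mod 43). Since 4^(−1) ≡ 11 (mod 43), t ≡ 11·5 ≡ 12 (mod 43). So x ≡ 2 + 4·12 = 50 (mod 172).
Unique solution in [0, 172): x = 50.

Final answer: x ≡ 50 (mod 172); the representative in [0, 172) is 50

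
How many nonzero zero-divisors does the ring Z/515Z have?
In Z/515Z each nonzero element is either a unit (gcd with 515 is 1) or a zero-divisor (gcd > 1). The number of units is φ(515): factorise 515 = 5 · 103, so φ(515) = (5 − 1) · (103 − 1) = 4 · 102 = 408. The nonzero elements number 515 − 1 = 514. Hence the nonzero zero-divisors number 514 − 408 = 106.

Final answer: Z/515Z has 106 nonzero zero-divisors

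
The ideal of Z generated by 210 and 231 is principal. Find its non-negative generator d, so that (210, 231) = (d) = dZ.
(210, 231) = (21); d = 21

In the PID Z, (a, b) is generated by gcd(a, b). Compute gcd(231, 210) with the extended Euclidean algorithm, tracking rows (r, s, t) with s·231 + t·210 = r:
  row A: (231, 1, 0)   [1·231 + 0·210 = 231]
  row B: (210, 0, 1)   [0·231 + 1·210 = 210]
  231 = 1·210 + 21   → row C = row A − 1·row B = (21, 1, −1)   [check: 1·231 − 1·210 = 21]
  210 = 10·21 + 0   → remainder 0, stop. gcd = 21 (last nonzero row C).
So gcd(210, 231) = 21, with Bézout identity 1·231 − 1·210 = 21. Containment (⊇): the Bézout identity exhibits 21 as an element of (210, 231), giving (21) ⊆ (210, 231). Containment (⊆): since 21 | 210 and 21 | 231 (210 = 21·10, 231 = 21·11), every Z-linear combination of 210 and 231 is divisible by 21, so (210, 231) ⊆ (21). Therefore (210, 231) = (21), d = 21.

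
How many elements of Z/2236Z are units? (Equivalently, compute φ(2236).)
Z/2236Z has φ(2236) = 1008 units

An element a ∈ Z/2236Z is a unit iff gcd(a, 2236) = 1, so the number of units is φ(2236). φ is multiplicative, with φ(p^e) = p^e − p^(e−1). Factorise 2236 = 2^2 · 13 · 43. Then
  φ(2236) = (2^2 − 2^1) · (13 − 1) · (43 − 1) = 2 · 12 · 42 = 1008.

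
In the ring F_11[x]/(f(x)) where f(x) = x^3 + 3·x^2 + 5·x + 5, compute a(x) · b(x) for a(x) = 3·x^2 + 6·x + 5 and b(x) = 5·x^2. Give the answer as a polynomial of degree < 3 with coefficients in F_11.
Multiply as integer polynomials: a · b = 15·x^4 + 30·x^3 + 25·x^2. Reducing coefficients mod 11: a · b ≡ 4·x^4 + 8·x^3 + 3·x^2. Now divide by f(x) = x^3 + 3·x^2 + 5·x + 5 in F_11[x], eliminating the leading term at each step:
  leading term 4·x^4: subtract (4·x)·f(x) = 4·x^4 + x^3 + 9·x^2 + 9·x, leaving 7·x^3 + 5·x^2 + 2·x (coefficients mod 11)
  leading term 7·x^3: subtract (7)·f(x) = 7·x^3 + 10·x^2 + 2·x + 2, leaving 6·x^2 + 9 (coefficients mod 11)
The degree is now < 3, so this is the remainder. Hence a · b ≡ 6·x^2 + 9 in F_11[x]/(f).

Final answer: a · b ≡ 6·x^2 + 9 (mod f(x))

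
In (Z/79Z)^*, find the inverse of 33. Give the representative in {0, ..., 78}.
33^(−1) ≡ 12 (mod 79)

Apply the extended Euclidean algorithm to (79, 33), tracking rows (r, s, t) with s·79 + t·33 = r. Each division r_prev = q·r_cur + r_new produces the new row as (previous row) − q·(current row):
  row A: (79, 1, 0)   [1·79 + 0·33 = 79]
  row B: (33, 0, 1)   [0·79 + 1·33 = 33]
  79 = 2·33 + 13   → row C = row A − 2·row B = (13, 1, −2)   [check: 1·79 − 2·33 = 13]
  33 = 2·13 + 7   → row D = row B − 2·row C = (7, −2, 5)   [check: −2·79 + 5·33 = 7]
  13 = 1·7 + 6   → row E = row C − 1·row D = (6, 3, −7)   [check: 3·79 − 7·33 = 6]
  7 = 1·6 + 1   → row F = row D − 1·row E = (1, −5, 12)   [check: −5·79 + 12·33 = 1]
  6 = 6·1 + 0   → remainder 0, stop. gcd = 1 (last nonzero row F).
The gcd is 1, so 33 is invertible mod 79. The last nonzero row gives −5·79 + 12·33 = 1, so t = 12. So 33^(−1) ≡ 12 (mod 79). Verify: 33 · 12 = 396 ≡ 1 (mod 79). ✓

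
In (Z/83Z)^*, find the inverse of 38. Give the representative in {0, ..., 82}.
Apply the extended Euclidean algorithm to (83, 38), tracking rows (r, s, t) with s·83 + t·38 = r. Each division r_prev = q·r_cur + r_new produces the new row as (previous row) − q·(current row):
  row A: (83, 1, 0)   [1·83 + 0·38 = 83]
  row B: (38, 0, 1)   [0·83 + 1·38 = 38]
  83 = 2·38 + 7   → row C = row A − 2·row B = (7, 1, −2)   [check: 1·83 − 2·38 = 7]
  38 = 5·7 + 3   → row D = row B − 5·row C = (3, −5, 11)   [check: −5·83 + 11·38 = 3]
  7 = 2·3 + 1   → row E = row C − 2·row D = (1, 11, −24)   [check: 11·83 − 24·38 = 1]
  3 = 3·1 + 0   → remainder 0, stop. gcd = 1 (last nonzero row E).
The gcd is 1, so 38 is invertible mod 83. The last nonzero row gives 11·83 − 24·38 = 1, so t = −24. So 38^(−1) ≡ −24 ≡ 59 (mod 83). Verify: 38 · 59 = 2242 ≡ 1 (mod 83). ✓

Final answer: 38^(−1) ≡ 59 (mod 83)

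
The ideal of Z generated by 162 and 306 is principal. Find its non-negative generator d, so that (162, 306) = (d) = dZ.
(162, 306) = (18); d = 18

In the PID Z, (a, b) is generated by gcd(a, b). Compute gcd(306, 162) with the extended Euclidean algorithm, tracking rows (r, s, t) with s·306 + t·162 = r:
  row A: (306, 1, 0)   [1·306 + 0·162 = 306]
  row B: (162, 0, 1)   [0·306 + 1·162 = 162]
  306 = 1·162 + 144   → row C = row A − 1·row B = (144, 1, −1)   [check: 1·306 − 1·162 = 144]
  162 = 1·144 + 18   → row D = row B − 1·row C = (18, −1, 2)   [check: −1·306 + 2·162 = 18]
  144 = 8·18 + 0   → remainder 0, stop. gcd = 18 (last nonzero row D).
So gcd(162, 306) = 18, with Bézout identity −1·306 + 2·162 = 18. Containment (⊇): the Bézout identity exhibits 18 as an element of (162, 306), giving (18) ⊆ (162, 306). Containment (⊆): since 18 | 162 and 18 | 306 (162 = 18·9, 306 = 18·17), every Z-linear combination of 162 and 306 is divisible by 18, so (162, 306) ⊆ (18). Therefore (162, 306) = (18), d = 18.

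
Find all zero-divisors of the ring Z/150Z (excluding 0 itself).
An element a ∈ Z/150Z (with a ≠ 0) is a zero-divisor iff gcd(a, 150) > 1 (because a is a unit precisely when gcd(a, n) = 1, and in Z/nZ every nonzero, non-unit element is a zero-divisor). Scan a = 1, ..., 149 and keep those with gcd(a, 150) > 1:
  gcd(2, 150) = 2, gcd(3, 150) = 3, gcd(4, 150) = 2, gcd(5, 150) = 5, gcd(6, 150) = 6, gcd(8, 150) = 2, gcd(9, 150) = 3, gcd(10, 150) = 10, gcd(12, 150) = 6, gcd(14, 150) = 2, gcd(15, 150) = 15, gcd(16, 150) = 2, gcd(18, 150) = 6, gcd(20, 150) = 10, gcd(21, 150) = 3, gcd(22, 150) = 2, gcd(24, 150) = 6, gcd(25, 150) = 25, gcd(26, 150) = 2, gcd(27, 150) = 3, gcd(28, 150) = 2, gcd(30, 150) = 30, gcd(32, 150) = 2, gcd(33, 150) = 3, gcd(34, 150) = 2, gcd(35, 150) = 5, gcd(36, 150) = 6, gcd(38, 150) = 2, gcd(39, 150) = 3, gcd(40, 150) = 10, gcd(42, 150) = 6, gcd(44, 150) = 2, gcd(45, 150) = 15, gcd(46, 150) = 2, gcd(48, 150) = 6, gcd(50, 150) = 50, gcd(51, 150) = 3, gcd(52, 150) = 2, gcd(54, 150) = 6, gcd(55, 150) = 5, gcd(56, 150) = 2, gcd(57, 150) = 3, gcd(58, 150) = 2, gcd(60, 150) = 30, gcd(62, 150) = 2, gcd(63, 150) = 3, gcd(64, 150) = 2, gcd(65, 150) = 5, gcd(66, 150) = 6, gcd(68, 150) = 2, gcd(69, 150) = 3, gcd(70, 150) = 10, gcd(72, 150) = 6, gcd(74, 150) = 2, gcd(75, 150) = 75, gcd(76, 150) = 2, gcd(78, 150) = 6, gcd(80, 150) = 10, gcd(81, 150) = 3, gcd(82, 150) = 2, gcd(84, 150) = 6, gcd(85, 150) = 5, gcd(86, 150) = 2, gcd(87, 150) = 3, gcd(88, 150) = 2, gcd(90, 150) = 30, gcd(92, 150) = 2, gcd(93, 150) = 3, gcd(94, 150) = 2, gcd(95, 150) = 5, gcd(96, 150) = 6, gcd(98, 150) = 2, gcd(99, 150) = 3, gcd(100, 150) = 50, gcd(102, 150) = 6, gcd(104, 150) = 2, gcd(105, 150) = 15, gcd(106, 150) = 2, gcd(108, 150) = 6, gcd(110, 150) = 10, gcd(111, 150) = 3, gcd(112, 150) = 2, gcd(114, 150) = 6, gcd(115, 150) = 5, gcd(116, 150) = 2, gcd(117, 150) = 3, gcd(118, 150) = 2, gcd(120, 150) = 30, gcd(122, 150) = 2, gcd(123, 150) = 3, gcd(124, 150) = 2, gcd(125, 150) = 25, gcd(126, 150) = 6, gcd(128, 150) = 2, gcd(129, 150) = 3, gcd(130, 150) = 10, gcd(132, 150) = 6, gcd(134, 150) = 2, gcd(135, 150) = 15, gcd(136, 150) = 2, gcd(138, 150) = 6, gcd(140, 150) = 10, gcd(141, 150) = 3, gcd(142, 150) = 2, gcd(144, 150) = 6, gcd(145, 150) = 5, gcd(146, 150) = 2, gcd(147, 150) = 3, gcd(148, 150) = 2.
All other a ∈ {1, ..., 149} have gcd(a, 150) = 1 and are units. So the nonzero zero-divisors are exactly the 109 values of a appearing in this scan.

Final answer: nonzero zero-divisors of Z/150Z = {2, 3, 4, 5, 6, 8, 9, 10, 12, 14, 15, 16, 18, 20, 21, 22, 24, 25, 26, 27, 28, 30, 32, 33, 34, 35, 36, 38, 39, 40, 42, 44, 45, 46, 48, 50, 51, 52, 54, 55, 56, 57, 58, 60, 62, 63, 64, 65, 66, 68, 69, 70, 72, 74, 75, 76, 78, 80, 81, 82, 84, 85, 86, 87, 88, 90, 92, 93, 94, 95, 96, 98, 99, 100, 102, 104, 105, 106, 108, 110, 111, 112, 114, 115, 116, 117, 118, 120, 122, 123, 124, 125, 126, 128, 129, 130, 132, 134, 135, 136, 138, 140, 141, 142, 144, 145, 146, 147, 148}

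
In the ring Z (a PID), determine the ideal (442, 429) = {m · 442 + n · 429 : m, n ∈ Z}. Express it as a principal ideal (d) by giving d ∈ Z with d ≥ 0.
In the PID Z, (a, b) is generated by gcd(a, b). Compute gcd(442, 429) with the extended Euclidean algorithm, tracking rows (r, s, t) with s·442 + t·429 = r:
  row A: (442, 1, 0)   [1·442 + 0·429 = 442]
  row B: (429, 0, 1)   [0·442 + 1·429 = 429]
  442 = 1·429 + 13   → row C = row A − 1·row B = (13, 1, −1)   [check: 1·442 − 1·429 = 13]
  429 = 33·13 + 0   → remainder 0, stop. gcd = 13 (last nonzero row C).
So gcd(442, 429) = 13, with Bézout identity 1·442 − 1·429 = 13. Containment (⊇): the Bézout identity exhibits 13 as an element of (442, 429), giving (13) ⊆ (442, 429). Containment (⊆): since 13 | 442 and 13 | 429 (442 = 13·34, 429 = 13·33), every Z-linear combination of 442 and 429 is divisible by 13, so (442, 429) ⊆ (13). Therefore (442, 429) = (13), d = 13.

Final answer: (442, 429) = (13); d = 13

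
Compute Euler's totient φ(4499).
φ(4499) = 4080

φ is multiplicative, with φ(p^e) = p^e − p^(e−1). Factorise 4499 = 11 · 409. Then
  φ(4499) = (11 − 1) · (409 − 1) = 10 · 408 = 4080.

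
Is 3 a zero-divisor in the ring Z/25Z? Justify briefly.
gcd(3, 25) = 1, so 3 is a unit in Z/25Z (it has a multiplicative inverse). A unit cannot be a zero-divisor: if 3·b ≡ 0 then multiplying both sides by 3^(−1) gives b ≡ 0. So 3 is not a zero-divisor.

Final answer: NO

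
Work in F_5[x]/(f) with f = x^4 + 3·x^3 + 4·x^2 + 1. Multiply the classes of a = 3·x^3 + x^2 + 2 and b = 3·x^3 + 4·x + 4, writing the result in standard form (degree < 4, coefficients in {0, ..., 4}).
a · b ≡ 4·x^3 + 3·x^2 + 2·x (mod f(x))

Multiply as integer polynomials: a · b = 9·x^6 + 3·x^5 + 12·x^4 + 22·x^3 + 4·x^2 + 8·x + 8. Reducing coefficients mod 5: a · b ≡ 4·x^6 + 3·x^5 + 2·x^4 + 2·x^3 + 4·x^2 + 3·x + 3. Now divide by f(x) = x^4 + 3·x^3 + 4·x^2 + 1 in F_5[x], eliminating the leading term at each step:
  leading term 4·x^6: subtract (4·x^2)·f(x) = 4·x^6 + 2·x^5 + x^4 + 4·x^2, leaving x^5 + x^4 + 2·x^3 + 3·x + 3 (coefficients mod 5)
  leading term x^5: subtract (x)·f(x) = x^5 + 3·x^4 + 4·x^3 + x, leaving 3·x^4 + 3·x^3 + 2·x + 3 (coefficients mod 5)
  leading term 3·x^4: subtract (3)·f(x) = 3·x^4 + 4·x^3 + 2·x^2 + 3, leaving 4·x^3 + 3·x^2 + 2·x (coefficients mod 5)
The degree is now < 4, so this is the remainder. Hence a · b ≡ 4·x^3 + 3·x^2 + 2·x in F_5[x]/(f).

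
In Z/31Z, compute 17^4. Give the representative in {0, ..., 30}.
7

Use repeated squaring. Binary(4) = 100. Walk through the bits of the exponent 4 left-to-right: at each bit after the leading one, square the running value, then multiply by 17 if the bit is 1 (always reducing mod 31):
  bit 1 = 1 (leading): start with 17.
  bit 2 = 0: square 17^2 = 289 ≡ 10 (mod 31).
  bit 3 = 0: square 10^2 = 100 ≡ 7 (mod 31).
Final value: 17^4 ≡ 7 (mod 31).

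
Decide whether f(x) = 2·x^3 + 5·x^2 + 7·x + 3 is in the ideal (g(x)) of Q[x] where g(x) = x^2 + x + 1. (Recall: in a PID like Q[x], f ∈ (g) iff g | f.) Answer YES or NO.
In Q[x] the ideal (g) consists of all multiples of g, so f ∈ (g) iff g | f, i.e. iff the remainder of f on division by g is 0. Divide f by g (g is monic, so eliminate the leading term of the running remainder at each step):
  leading term 2·x^3: subtract (2·x)·g(x) = 2·x^3 + 2·x^2 + 2·x, leaving 3·x^2 + 5·x + 3
  leading term 3·x^2: subtract (3)·g(x) = 3·x^2 + 3·x + 3, leaving 2·x
The remainder r(x) = 2·x ≠ 0 (and deg r < deg g), so g ∤ f, i.e. f ∉ (g).

Final answer: NO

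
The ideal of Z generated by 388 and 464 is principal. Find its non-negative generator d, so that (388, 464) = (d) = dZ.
In the PID Z, (a, b) is generated by gcd(a, b). Compute gcd(464, 388) with the extended Euclidean algorithm, tracking rows (r, s, t) with s·464 + t·388 = r:
  row A: (464, 1, 0)   [1·464 + 0·388 = 464]
  row B: (388, 0, 1)   [0·464 + 1·388 = 388]
  464 = 1·388 + 76   → row C = row A − 1·row B = (76, 1, −1)   [check: 1·464 − 1·388 = 76]
  388 = 5·76 + 8   → row D = row B − 5·row C = (8, −5, 6)   [check: −5·464 + 6·388 = 8]
  76 = 9·8 + 4   → row E = row C − 9·row D = (4, 46, −55)   [check: 46·464 − 55·388 = 4]
  8 = 2·4 + 0   → remainder 0, stop. gcd = 4 (last nonzero row E).
So gcd(388, 464) = 4, with Bézout identity 46·464 − 55·388 = 4. Containment (⊇): the Bézout identity exhibits 4 as an element of (388, 464), giving (4) ⊆ (388, 464). Containment (⊆): since 4 | 388 and 4 | 464 (388 = 4·97, 464 = 4·116), every Z-linear combination of 388 and 464 is divisible by 4, so (388, 464) ⊆ (4). Therefore (388, 464) = (4), d = 4.

Final answer: (388, 464) = (4); d = 4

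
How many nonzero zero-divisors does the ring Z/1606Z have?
In Z/1606Z each nonzero element is either a unit (gcd with 1606 is 1) or a zero-divisor (gcd > 1). The number of units is φ(1606): factorise 1606 = 2 · 11 · 73, so φ(1606) = (2 − 1) · (11 − 1) · (73 − 1) = 1 · 10 · 72 = 720. The nonzero elements number 1606 − 1 = 1605. Hence the nonzero zero-divisors number 1605 − 720 = 885.

Final answer: Z/1606Z has 885 nonzero zero-divisors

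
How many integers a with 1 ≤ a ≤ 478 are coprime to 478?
The number of a ∈ {1, ..., 478} with gcd(a, 478) = 1 is by definition Euler's totient φ(478). φ is multiplicative, with φ(p^e) = p^e − p^(e−1). Factorise 478 = 2 · 239. Then
  φ(478) = (2 − 1) · (239 − 1) = 1 · 238 = 238.
So there are 238 such integers.

Final answer: 238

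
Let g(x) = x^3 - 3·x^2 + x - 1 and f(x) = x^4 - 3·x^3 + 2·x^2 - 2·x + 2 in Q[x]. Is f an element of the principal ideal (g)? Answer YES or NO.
NO

In Q[x] the ideal (g) consists of all multiples of g, so f ∈ (g) iff g | f, i.e. iff the remainder of f on division by g is 0. Divide f by g (g is monic, so eliminate the leading term of the running remainder at each step):
  leading term x^4: subtract (x)·g(x) = x^4 - 3·x^3 + x^2 - x, leaving x^2 - x + 2
The remainder r(x) = x^2 - x + 2 ≠ 0 (and deg r < deg g), so g ∤ f, i.e. f ∉ (g).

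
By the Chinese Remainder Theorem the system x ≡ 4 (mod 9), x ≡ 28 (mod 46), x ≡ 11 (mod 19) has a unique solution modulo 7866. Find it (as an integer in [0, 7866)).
x ≡ 6376 (mod 7866); the representative in [0, 7866) is 6376

The moduli 9, 46, 19 are pairwise coprime, so by the CRT there is a unique solution mod 9·46·19 = 7866.
Solve by successive substitution. Start with x ≡ 4 (mod 9).
  Combine with x ≡ 28 (mod 46): write x = 4 + 9·t and require 4 + 9·t ≡ 28 (mod 46), i.e. 9·t ≡ 28 − 4 ≡ 24 (mod 46). Since 9^(−1) ≡ 41 (mod 46), t ≡ 41·24 ≡ 18 (mod 46). So x ≡ 4 + 9·18 = 166 (mod 414).
  Combine with x ≡ 11 (mod 19): write x = 166 + 414·t and require 166 + 414·t ≡ 11 (mod 19), i.e. 414·t ≡ 11 − 166 ≡ 16 (mod 19). Since 414^(−1) ≡ 14 (mod 19) (414 ≡ 15 (mod 19)), t ≡ 14·16 ≡ 15 (mod 19). So x ≡ 166 + 414·15 = 6376 (mod 7866).
Unique solution in [0, 7866): x = 6376.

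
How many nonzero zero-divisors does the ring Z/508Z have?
Z/508Z has 255 nonzero zero-divisors

In Z/508Z each nonzero element is either a unit (gcd with 508 is 1) or a zero-divisor (gcd > 1). The number of units is φ(508): factorise 508 = 2^2 · 127, so φ(508) = (2^2 − 2^1) · (127 − 1) = 2 · 126 = 252. The nonzero elements number 508 − 1 = 507. Hence the nonzero zero-divisors number 507 − 252 = 255.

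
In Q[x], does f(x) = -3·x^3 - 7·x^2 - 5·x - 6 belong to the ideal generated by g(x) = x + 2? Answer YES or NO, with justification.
In Q[x] the ideal (g) consists of all multiples of g, so f ∈ (g) iff g | f, i.e. iff the remainder of f on division by g is 0. Divide f by g (g is monic, so eliminate the leading term of the running remainder at each step):
  leading term -3·x^3: subtract (-3·x^2)·g(x) = -3·x^3 - 6·x^2, leaving -x^2 - 5·x - 6
  leading term -x^2: subtract (-x)·g(x) = -x^2 - 2·x, leaving -3·x - 6
  leading term -3·x: subtract (-3)·g(x) = -3·x - 6, leaving 0
The remainder is 0, so f(x) = g(x) · h(x) with h(x) = -3·x^2 - x - 3. Hence g | f, i.e. f ∈ (g).

Final answer: YES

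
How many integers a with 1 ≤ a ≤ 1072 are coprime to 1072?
528

The number of a ∈ {1, ..., 1072} with gcd(a, 1072) = 1 is by definition Euler's totient φ(1072). φ is multiplicative, with φ(p^e) = p^e − p^(e−1). Factorise 1072 = 2^4 · 67. Then
  φ(1072) = (2^4 − 2^3) · (67 − 1) = 8 · 66 = 528.
So there are 528 such integers.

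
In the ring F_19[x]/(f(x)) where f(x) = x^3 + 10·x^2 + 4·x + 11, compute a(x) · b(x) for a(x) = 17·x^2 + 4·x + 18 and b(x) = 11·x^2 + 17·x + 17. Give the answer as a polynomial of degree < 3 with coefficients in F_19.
Multiply as integer polynomials: a · b = 187·x^4 + 333·x^3 + 555·x^2 + 374·x + 306. Reducing coefficients mod 19: a · b ≡ 16·x^4 + 10·x^3 + 4·x^2 + 13·x + 2. Now divide by f(x) = x^3 + 10·x^2 + 4·x + 11 in F_19[x], eliminating the leading term at each step:
  leading term 16·x^4: subtract (16·x)·f(x) = 16·x^4 + 8·x^3 + 7·x^2 + 5·x, leaving 2·x^3 + 16·x^2 + 8·x + 2 (coefficients mod 19)
  leading term 2·x^3: subtract (2)·f(x) = 2·x^3 + x^2 + 8·x + 3, leaving 15·x^2 + 18 (coefficients mod 19)
The degree is now < 3, so this is the remainder. Hence a · b ≡ 15·x^2 + 18 in F_19[x]/(f).

Final answer: a · b ≡ 15·x^2 + 18 (mod f(x))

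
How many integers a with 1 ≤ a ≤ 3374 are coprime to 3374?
The number of a ∈ {1, ..., 3374} with gcd(a, 3374) = 1 is by definition Euler's totient φ(3374). φ is multiplicative, with φ(p^e) = p^e − p^(e−1). Factorise 3374 = 2 · 7 · 241. Then
  φ(3374) = (2 − 1) · (7 − 1) · (241 − 1) = 1 · 6 · 240 = 1440.
So there are 1440 such integers.

Final answer: 1440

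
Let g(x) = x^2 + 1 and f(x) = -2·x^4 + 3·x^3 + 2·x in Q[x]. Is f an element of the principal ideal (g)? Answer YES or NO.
NO

In Q[x] the ideal (g) consists of all multiples of g, so f ∈ (g) iff g | f, i.e. iff the remainder of f on division by g is 0. Divide f by g (g is monic, so eliminate the leading term of the running remainder at each step):
  leading term -2·x^4: subtract (-2·x^2)·g(x) = -2·x^4 - 2·x^2, leaving 3·x^3 + 2·x^2 + 2·x
  leading term 3·x^3: subtract (3·x)·g(x) = 3·x^3 + 3·x, leaving 2·x^2 - x
  leading term 2·x^2: subtract (2)·g(x) = 2·x^2 + 2, leaving -x - 2
The remainder r(x) = -x - 2 ≠ 0 (and deg r < deg g), so g ∤ f, i.e. f ∉ (g).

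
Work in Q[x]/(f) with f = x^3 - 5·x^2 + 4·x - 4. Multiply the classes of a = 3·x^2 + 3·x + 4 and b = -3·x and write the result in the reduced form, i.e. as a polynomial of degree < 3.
First multiply in Q[x] without reducing: a · b = -9·x^3 - 9·x^2 - 12·x. Now divide by f(x) = x^3 - 5·x^2 + 4·x - 4, eliminating the leading term at each step:
  leading term -9·x^3: subtract (-9)·f(x) = -9·x^3 + 45·x^2 - 36·x + 36, leaving -54·x^2 + 24·x - 36
The degree is now < 3, so this is the remainder. Hence a · b ≡ -54·x^2 + 24·x - 36 in Q[x]/(f).

Final answer: a · b ≡ -54·x^2 + 24·x - 36 (mod f(x))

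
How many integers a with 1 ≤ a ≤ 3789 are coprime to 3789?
The number of a ∈ {1, ..., 3789} with gcd(a, 3789) = 1 is by definition Euler's totient φ(3789). φ is multiplicative, with φ(p^e) = p^e − p^(e−1). Factorise 3789 = 3^2 · 421. Then
  φ(3789) = (3^2 − 3^1) · (421 − 1) = 6 · 420 = 2520.
So there are 2520 such integers.

Final answer: 2520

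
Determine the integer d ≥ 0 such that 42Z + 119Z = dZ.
(42, 119) = (7); d = 7

In the PID Z, (a, b) is generated by gcd(a, b). Compute gcd(119, 42) with the extended Euclidean algorithm, tracking rows (r, s, t) with s·119 + t·42 = r:
  row A: (119, 1, 0)   [1·119 + 0·42 = 119]
  row B: (42, 0, 1)   [0·119 + 1·42 = 42]
  119 = 2·42 + 35   → row C = row A − 2·row B = (35, 1, −2)   [check: 1·119 − 2·42 = 35]
  42 = 1·35 + 7   → row D = row B − 1·row C = (7, −1, 3)   [check: −1·119 + 3·42 = 7]
  35 = 5·7 + 0   → remainder 0, stop. gcd = 7 (last nonzero row D).
So gcd(42, 119) = 7, with Bézout identity −1·119 + 3·42 = 7. Containment (⊇): the Bézout identity exhibits 7 as an element of (42, 119), giving (7) ⊆ (42, 119). Containment (⊆): since 7 | 42 and 7 | 119 (42 = 7·6, 119 = 7·17), every Z-linear combination of 42 and 119 is divisible by 7, so (42, 119) ⊆ (7). Therefore (42, 119) = (7), d = 7.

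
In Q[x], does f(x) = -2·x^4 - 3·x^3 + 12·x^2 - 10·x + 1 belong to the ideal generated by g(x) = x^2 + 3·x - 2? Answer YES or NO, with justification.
NO

In Q[x] the ideal (g) consists of all multiples of g, so f ∈ (g) iff g | f, i.e. iff the remainder of f on division by g is 0. Divide f by g (g is monic, so eliminate the leading term of the running remainder at each step):
  leading term -2·x^4: subtract (-2·x^2)·g(x) = -2·x^4 - 6·x^3 + 4·x^2, leaving 3·x^3 + 8·x^2 - 10·x + 1
  leading term 3·x^3: subtract (3·x)·g(x) = 3·x^3 + 9·x^2 - 6·x, leaving -x^2 - 4·x + 1
  leading term -x^2: subtract (-1)·g(x) = -x^2 - 3·x + 2, leaving -x - 1
The remainder r(x) = -x - 1 ≠ 0 (and deg r < deg g), so g ∤ f, i.e. f ∉ (g).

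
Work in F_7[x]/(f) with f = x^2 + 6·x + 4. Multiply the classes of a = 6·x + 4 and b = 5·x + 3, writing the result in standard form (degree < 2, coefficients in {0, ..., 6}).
Multiply as integer polynomials: a · b = 30·x^2 + 38·x + 12. Reducing coefficients mod 7: a · b ≡ 2·x^2 + 3·x + 5. Now divide by f(x) = x^2 + 6·x + 4 in F_7[x], eliminating the leading term at each step:
  leading term 2·x^2: subtract (2)·f(x) = 2·x^2 + 5·x + 1, leaving 5·x + 4 (coefficients mod 7)
The degree is now < 2, so this is the remainder. Hence a · b ≡ 5·x + 4 in F_7[x]/(f).

Final answer: a · b ≡ 5·x + 4 (mod f(x))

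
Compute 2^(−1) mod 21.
2^(−1) ≡ 11 (mod 21)

Apply the extended Euclidean algorithm to (21, 2), tracking rows (r, s, t) with s·21 + t·2 = r. Each division r_prev = q·r_cur + r_new produces the new row as (previous row) − q·(current row):
  row A: (21, 1, 0)   [1·21 + 0·2 = 21]
  row B: (2, 0, 1)   [0·21 + 1·2 = 2]
  21 = 10·2 + 1   → row C = row A − 10·row B = (1, 1, −10)   [check: 1·21 − 10·2 = 1]
  2 = 2·1 + 0   → remainder 0, stop. gcd = 1 (last nonzero row C).
The gcd is 1, so 2 is invertible mod 21. The last nonzero row gives 1·21 − 10·2 = 1, so t = −10. So 2^(−1) ≡ −10 ≡ 11 (mod 21). Verify: 2 · 11 = 22 ≡ 1 (mod 21). ✓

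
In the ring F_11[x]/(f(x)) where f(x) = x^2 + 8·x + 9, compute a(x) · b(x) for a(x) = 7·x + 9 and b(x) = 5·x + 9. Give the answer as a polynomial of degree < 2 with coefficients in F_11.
a · b ≡ 4·x + 8 (mod f(x))

Multiply as integer polynomials: a · b = 35·x^2 + 108·x + 81. Reducing coefficients mod 11: a · b ≡ 2·x^2 + 9·x + 4. Now divide by f(x) = x^2 + 8·x + 9 in F_11[x], eliminating the leading term at each step:
  leading term 2·x^2: subtract (2)·f(x) = 2·x^2 + 5·x + 7, leaving 4·x + 8 (coefficients mod 11)
The degree is now < 2, so this is the remainder. Hence a · b ≡ 4·x + 8 in F_11[x]/(f).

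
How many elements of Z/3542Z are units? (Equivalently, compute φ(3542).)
An element a ∈ Z/3542Z is a unit iff gcd(a, 3542) = 1, so the number of units is φ(3542). φ is multiplicative, with φ(p^e) = p^e − p^(e−1). Factorise 3542 = 2 · 7 · 11 · 23. Then
  φ(3542) = (2 − 1) · (7 − 1) · (11 − 1) · (23 − 1) = 1 · 6 · 10 · 22 = 1320.

Final answer: Z/3542Z has φ(3542) = 1320 units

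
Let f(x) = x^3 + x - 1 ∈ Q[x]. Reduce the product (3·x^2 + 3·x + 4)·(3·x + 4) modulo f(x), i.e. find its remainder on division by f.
First multiply in Q[x] without reducing: a · b = 9·x^3 + 21·x^2 + 24·x + 16. Now divide by f(x) = x^3 + x - 1, eliminating the leading term at each step:
  leading term 9·x^3: subtract (9)·f(x) = 9·x^3 + 9·x - 9, leaving 21·x^2 + 15·x + 25
The degree is now < 3, so this is the remainder. Hence a · b ≡ 21·x^2 + 15·x + 25 in Q[x]/(f).

Final answer: a · b ≡ 21·x^2 + 15·x + 25 (mod f(x))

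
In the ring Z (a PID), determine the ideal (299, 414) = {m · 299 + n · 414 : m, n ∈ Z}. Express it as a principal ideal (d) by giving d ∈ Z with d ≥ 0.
In the PID Z, (a, b) is generated by gcd(a, b). Compute gcd(414, 299) with the extended Euclidean algorithm, tracking rows (r, s, t) with s·414 + t·299 = r:
  row A: (414, 1, 0)   [1·414 + 0·299 = 414]
  row B: (299, 0, 1)   [0·414 + 1·299 = 299]
  414 = 1·299 + 115   → row C = row A − 1·row B = (115, 1, −1)   [check: 1·414 − 1·299 = 115]
  299 = 2·115 + 69   → row D = row B − 2·row C = (69, −2, 3)   [check: −2·414 + 3·299 = 69]
  115 = 1·69 + 46   → row E = row C − 1·row D = (46, 3, −4)   [check: 3·414 − 4·299 = 46]
  69 = 1·46 + 23   → row F = row D − 1·row E = (23, −5, 7)   [check: −5·414 + 7·299 = 23]
  46 = 2·23 + 0   → remainder 0, stop. gcd = 23 (last nonzero row F).
So gcd(299, 414) = 23, with Bézout identity −5·414 + 7·299 = 23. Containment (⊇): the Bézout identity exhibits 23 as an element of (299, 414), giving (23) ⊆ (299, 414). Containment (⊆): since 23 | 299 and 23 | 414 (299 = 23·13, 414 = 23·18), every Z-linear combination of 299 and 414 is divisible by 23, so (299, 414) ⊆ (23). Therefore (299, 414) = (23), d = 23.

Final answer: (299, 414) = (23); d = 23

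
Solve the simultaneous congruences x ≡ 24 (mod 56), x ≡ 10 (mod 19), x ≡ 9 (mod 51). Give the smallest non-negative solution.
The moduli 56, 19, 51 are pairwise coprime, so by the CRT there is a unique solution mod 56·19·51 = 54264.
Solve by successive substitution. Start with x ≡ 24 (mod 56).
  Combine with x ≡ 10 (mod 19): write x = 24 + 56·t and require 24 + 56·t ≡ 10 (mod 19), i.e. 56·t ≡ 10 − 24 ≡ 5 (mod 19). Since 56^(−1) ≡ 18 (mod 19) (56 ≡ 18 (mod 19)), t ≡ 18·5 ≡ 14 (mod 19). So x ≡ 24 + 56·14 = 808 (mod 1064).
  Combine with x ≡ 9 (mod 51): write x = 808 + 1064·t and require 808 + 1064·t ≡ 9 (mod 51), i.e. 1064·t ≡ 9 − 808 ≡ 17 (mod 51). Since 1064^(−1) ≡ 29 (mod 51) (1064 ≡ 44 (mod 51)), t ≡ 29·17 ≡ 34 (mod 51). So x ≡ 808 + 1064·34 = 36984 (mod 54264).
Unique solution in [0, 54264): x = 36984.

Final answer: x ≡ 36984 (mod 54264); the representative in [0, 54264) is 36984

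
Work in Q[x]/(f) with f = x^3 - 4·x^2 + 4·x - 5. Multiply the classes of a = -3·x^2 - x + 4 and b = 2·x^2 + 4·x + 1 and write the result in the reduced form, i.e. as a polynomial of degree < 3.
a · b ≡ -127·x^2 + 137·x - 186 (mod f(x))

First multiply in Q[x] without reducing: a · b = -6·x^4 - 14·x^3 + x^2 + 15·x + 4. Now divide by f(x) = x^3 - 4·x^2 + 4·x - 5, eliminating the leading term at each step:
  leading term -6·x^4: subtract (-6·x)·f(x) = -6·x^4 + 24·x^3 - 24·x^2 + 30·x, leaving -38·x^3 + 25·x^2 - 15·x + 4
  leading term -38·x^3: subtract (-38)·f(x) = -38·x^3 + 152·x^2 - 152·x + 190, leaving -127·x^2 + 137·x - 186
The degree is now < 3, so this is the remainder. Hence a · b ≡ -127·x^2 + 137·x - 186 in Q[x]/(f).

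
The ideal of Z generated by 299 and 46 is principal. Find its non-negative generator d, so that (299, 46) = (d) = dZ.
In the PID Z, (a, b) is generated by gcd(a, b). Compute gcd(299, 46) with the extended Euclidean algorithm, tracking rows (r, s, t) with s·299 + t·46 = r:
  row A: (299, 1, 0)   [1·299 + 0·46 = 299]
  row B: (46, 0, 1)   [0·299 + 1·46 = 46]
  299 = 6·46 + 23   → row C = row A − 6·row B = (23, 1, −6)   [check: 1·299 − 6·46 = 23]
  46 = 2·23 + 0   → remainder 0, stop. gcd = 23 (last nonzero row C).
So gcd(299, 46) = 23, with Bézout identity 1·299 − 6·46 = 23. Containment (⊇): the Bézout identity exhibits 23 as an element of (299, 46), giving (23) ⊆ (299, 46). Containment (⊆): since 23 | 299 and 23 | 46 (299 = 23·13, 46 = 23·2), every Z-linear combination of 299 and 46 is divisible by 23, so (299, 46) ⊆ (23). Therefore (299, 46) = (23), d = 23.

Final answer: (299, 46) = (23); d = 23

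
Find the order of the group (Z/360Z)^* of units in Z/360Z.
|(Z/360Z)^*| = 96

(Z/360Z)^* consists of the classes a with gcd(a, 360) = 1, so its order is φ(360). φ is multiplicative, with φ(p^e) = p^e − p^(e−1). Factorise 360 = 2^3 · 3^2 · 5. Then
  φ(360) = (2^3 − 2^2) · (3^2 − 3^1) · (5 − 1) = 4 · 6 · 4 = 96.
Thus |(Z/360Z)^*| = 96.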